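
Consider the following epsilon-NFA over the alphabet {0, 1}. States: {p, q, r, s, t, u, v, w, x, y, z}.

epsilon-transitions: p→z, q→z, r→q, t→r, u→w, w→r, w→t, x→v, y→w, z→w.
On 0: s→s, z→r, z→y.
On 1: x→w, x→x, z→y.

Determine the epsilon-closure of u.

Start with {u}.
From u via epsilon: add w.
From w via epsilon: add r, t.
From r via epsilon: add q.
From q via epsilon: add z.
No new states can be added; the closed set is {q, r, t, u, w, z}.

{q, r, t, u, w, z}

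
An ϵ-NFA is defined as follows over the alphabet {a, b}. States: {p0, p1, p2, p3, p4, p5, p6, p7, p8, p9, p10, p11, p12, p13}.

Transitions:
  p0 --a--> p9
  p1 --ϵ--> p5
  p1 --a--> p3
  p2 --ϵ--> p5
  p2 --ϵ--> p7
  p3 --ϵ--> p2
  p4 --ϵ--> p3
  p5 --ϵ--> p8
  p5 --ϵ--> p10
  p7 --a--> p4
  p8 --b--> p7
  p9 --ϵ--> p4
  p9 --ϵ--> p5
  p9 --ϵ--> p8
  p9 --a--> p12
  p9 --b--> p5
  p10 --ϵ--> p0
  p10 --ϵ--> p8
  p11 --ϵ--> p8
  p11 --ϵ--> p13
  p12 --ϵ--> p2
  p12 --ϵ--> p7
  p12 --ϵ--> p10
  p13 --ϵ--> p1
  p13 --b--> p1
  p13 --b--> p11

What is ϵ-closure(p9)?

{p0, p2, p3, p4, p5, p7, p8, p9, p10}

Start with {p9}.
From p9 via ϵ: add p4, p5, p8.
From p4 via ϵ: add p3.
From p5 via ϵ: add p10.
From p3 via ϵ: add p2.
From p10 via ϵ: add p0.
From p2 via ϵ: add p7.
No new states can be added; the closed set is {p0, p2, p3, p4, p5, p7, p8, p9, p10}.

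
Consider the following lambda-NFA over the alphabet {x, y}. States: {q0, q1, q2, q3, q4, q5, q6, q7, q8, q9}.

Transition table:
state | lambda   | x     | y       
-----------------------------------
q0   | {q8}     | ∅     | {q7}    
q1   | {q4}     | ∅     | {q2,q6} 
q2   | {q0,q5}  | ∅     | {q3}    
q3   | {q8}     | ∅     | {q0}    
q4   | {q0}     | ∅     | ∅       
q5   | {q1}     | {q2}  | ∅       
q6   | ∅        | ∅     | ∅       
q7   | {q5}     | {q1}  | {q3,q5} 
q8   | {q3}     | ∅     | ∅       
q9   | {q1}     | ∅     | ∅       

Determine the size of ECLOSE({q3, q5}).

Start with {q3, q5}.
From q3 via lambda: add q8.
From q5 via lambda: add q1.
From q1 via lambda: add q4.
From q4 via lambda: add q0.
lambda-closure = {q0, q1, q3, q4, q5, q8}, which has 6 states.

6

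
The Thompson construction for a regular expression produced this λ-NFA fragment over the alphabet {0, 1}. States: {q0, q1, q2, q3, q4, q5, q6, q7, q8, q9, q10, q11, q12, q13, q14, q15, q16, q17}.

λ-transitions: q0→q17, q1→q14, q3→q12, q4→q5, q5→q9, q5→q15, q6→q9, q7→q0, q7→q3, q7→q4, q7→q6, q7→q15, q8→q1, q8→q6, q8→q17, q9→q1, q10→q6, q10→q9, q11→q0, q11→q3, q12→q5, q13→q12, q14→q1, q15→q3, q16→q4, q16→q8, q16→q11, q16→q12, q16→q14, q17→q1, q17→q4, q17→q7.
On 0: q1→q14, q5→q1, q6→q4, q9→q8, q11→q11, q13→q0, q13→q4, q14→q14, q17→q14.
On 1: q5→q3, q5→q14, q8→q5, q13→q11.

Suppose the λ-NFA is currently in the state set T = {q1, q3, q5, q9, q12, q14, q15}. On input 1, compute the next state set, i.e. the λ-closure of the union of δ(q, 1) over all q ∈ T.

q5 on 1 → {q3, q14}.
No 1-transition from q1, q3, q9, q12, q14, q15.
Union after reading 1: {q3, q14}.
Now take the λ-closure:
From q3 via λ: add q12.
From q14 via λ: add q1.
From q12 via λ: add q5.
From q5 via λ: add q9, q15.
No new states can be added; the closed set is {q1, q3, q5, q9, q12, q14, q15}.

{q1, q3, q5, q9, q12, q14, q15}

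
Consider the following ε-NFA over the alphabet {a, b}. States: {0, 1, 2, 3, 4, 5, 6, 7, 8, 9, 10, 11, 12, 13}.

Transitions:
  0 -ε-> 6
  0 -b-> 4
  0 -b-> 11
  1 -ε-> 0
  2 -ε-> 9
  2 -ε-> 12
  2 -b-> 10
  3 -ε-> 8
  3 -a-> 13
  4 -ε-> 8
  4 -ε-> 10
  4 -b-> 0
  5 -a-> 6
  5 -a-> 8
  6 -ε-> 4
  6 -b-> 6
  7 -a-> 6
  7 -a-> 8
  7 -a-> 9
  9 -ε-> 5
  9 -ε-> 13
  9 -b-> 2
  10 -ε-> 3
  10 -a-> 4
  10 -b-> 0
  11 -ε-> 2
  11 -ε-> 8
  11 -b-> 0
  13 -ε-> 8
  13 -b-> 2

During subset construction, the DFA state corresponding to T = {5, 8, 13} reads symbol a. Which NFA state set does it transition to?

5 on a → {6, 8}.
No a-transition from 8, 13.
Union after reading a: {6, 8}.
Now take the ε-closure:
From 6 via ε: add 4.
From 4 via ε: add 10.
From 10 via ε: add 3.
No new states can be added; the closed set is {3, 4, 6, 8, 10}.

{3, 4, 6, 8, 10}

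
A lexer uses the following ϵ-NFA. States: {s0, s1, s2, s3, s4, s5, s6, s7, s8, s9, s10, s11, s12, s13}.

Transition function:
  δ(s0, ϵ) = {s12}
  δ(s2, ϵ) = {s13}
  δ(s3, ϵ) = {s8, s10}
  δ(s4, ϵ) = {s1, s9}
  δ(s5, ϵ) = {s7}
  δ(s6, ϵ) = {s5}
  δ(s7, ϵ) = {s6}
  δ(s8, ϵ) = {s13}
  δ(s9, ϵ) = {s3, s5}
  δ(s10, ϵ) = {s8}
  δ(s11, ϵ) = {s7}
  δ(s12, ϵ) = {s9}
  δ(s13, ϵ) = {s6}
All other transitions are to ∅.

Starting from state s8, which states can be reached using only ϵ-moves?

{s5, s6, s7, s8, s13}

Start with {s8}.
From s8 via ϵ: add s13.
From s13 via ϵ: add s6.
From s6 via ϵ: add s5.
From s5 via ϵ: add s7.
No new states can be added; the closed set is {s5, s6, s7, s8, s13}.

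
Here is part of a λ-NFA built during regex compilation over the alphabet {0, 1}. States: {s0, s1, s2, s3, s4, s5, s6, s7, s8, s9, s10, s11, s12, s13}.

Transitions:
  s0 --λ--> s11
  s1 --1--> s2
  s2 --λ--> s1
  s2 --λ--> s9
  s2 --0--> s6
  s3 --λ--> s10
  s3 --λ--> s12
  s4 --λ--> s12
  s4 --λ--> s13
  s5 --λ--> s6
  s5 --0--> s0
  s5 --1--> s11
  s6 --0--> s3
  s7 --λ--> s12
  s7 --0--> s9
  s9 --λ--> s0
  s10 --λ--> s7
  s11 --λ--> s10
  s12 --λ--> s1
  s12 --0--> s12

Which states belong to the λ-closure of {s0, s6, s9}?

{s0, s1, s6, s7, s9, s10, s11, s12}

Start with {s0, s6, s9}.
From s0 via λ: add s11.
From s11 via λ: add s10.
From s10 via λ: add s7.
From s7 via λ: add s12.
From s12 via λ: add s1.
No new states can be added; the closed set is {s0, s1, s6, s7, s9, s10, s11, s12}.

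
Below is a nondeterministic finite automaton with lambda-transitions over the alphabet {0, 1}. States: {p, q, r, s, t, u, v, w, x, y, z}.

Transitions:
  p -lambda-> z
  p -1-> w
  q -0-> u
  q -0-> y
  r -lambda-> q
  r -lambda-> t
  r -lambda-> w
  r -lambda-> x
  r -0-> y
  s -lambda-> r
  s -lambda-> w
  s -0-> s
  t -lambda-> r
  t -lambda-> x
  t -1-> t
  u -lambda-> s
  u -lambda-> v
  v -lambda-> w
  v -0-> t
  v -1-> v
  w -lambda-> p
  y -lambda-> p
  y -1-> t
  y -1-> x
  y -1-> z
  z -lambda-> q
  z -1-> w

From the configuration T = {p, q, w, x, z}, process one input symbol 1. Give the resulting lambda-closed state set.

{p, q, w, z}

p on 1 → {w}.
z on 1 → {w}.
No 1-transition from q, w, x.
Union after reading 1: {w}.
Now take the lambda-closure:
From w via lambda: add p.
From p via lambda: add z.
From z via lambda: add q.
No new states can be added; the closed set is {p, q, w, z}.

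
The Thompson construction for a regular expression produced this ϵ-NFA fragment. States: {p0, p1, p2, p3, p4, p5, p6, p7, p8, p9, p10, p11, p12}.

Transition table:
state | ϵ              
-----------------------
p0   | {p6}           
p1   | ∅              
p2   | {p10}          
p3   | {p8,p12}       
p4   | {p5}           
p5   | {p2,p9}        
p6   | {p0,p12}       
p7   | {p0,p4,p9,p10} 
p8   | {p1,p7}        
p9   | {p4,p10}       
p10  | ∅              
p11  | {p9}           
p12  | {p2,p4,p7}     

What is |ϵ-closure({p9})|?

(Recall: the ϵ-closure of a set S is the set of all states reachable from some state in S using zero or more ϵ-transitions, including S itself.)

5

Start with {p9}.
From p9 via ϵ: add p4, p10.
From p4 via ϵ: add p5.
From p5 via ϵ: add p2.
ϵ-closure = {p2, p4, p5, p9, p10}, which has 5 states.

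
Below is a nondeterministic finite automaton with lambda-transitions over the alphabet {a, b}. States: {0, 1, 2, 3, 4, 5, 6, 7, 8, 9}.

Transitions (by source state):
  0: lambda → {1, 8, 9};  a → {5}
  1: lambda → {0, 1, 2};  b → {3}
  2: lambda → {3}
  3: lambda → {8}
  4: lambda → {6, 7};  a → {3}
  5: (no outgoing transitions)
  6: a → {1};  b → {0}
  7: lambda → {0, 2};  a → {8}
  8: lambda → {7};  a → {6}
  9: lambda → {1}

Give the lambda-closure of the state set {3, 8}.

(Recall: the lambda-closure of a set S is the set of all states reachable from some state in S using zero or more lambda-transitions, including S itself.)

Start with {3, 8}.
From 8 via lambda: add 7.
From 7 via lambda: add 0, 2.
From 0 via lambda: add 1, 9.
No new states can be added; the closed set is {0, 1, 2, 3, 7, 8, 9}.

{0, 1, 2, 3, 7, 8, 9}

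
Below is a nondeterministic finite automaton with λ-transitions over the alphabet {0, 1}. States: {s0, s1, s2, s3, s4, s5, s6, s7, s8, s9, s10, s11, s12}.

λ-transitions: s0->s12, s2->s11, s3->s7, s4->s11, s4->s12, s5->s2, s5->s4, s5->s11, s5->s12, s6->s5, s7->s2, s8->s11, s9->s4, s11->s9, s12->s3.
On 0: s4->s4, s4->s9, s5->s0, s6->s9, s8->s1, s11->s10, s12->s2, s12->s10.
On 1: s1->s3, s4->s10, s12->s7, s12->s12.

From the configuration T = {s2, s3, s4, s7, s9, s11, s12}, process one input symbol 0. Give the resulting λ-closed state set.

s4 on 0 → {s4, s9}.
s11 on 0 → {s10}.
s12 on 0 → {s2, s10}.
No 0-transition from s2, s3, s7, s9.
Union after reading 0: {s2, s4, s9, s10}.
Now take the λ-closure:
From s2 via λ: add s11.
From s4 via λ: add s12.
From s12 via λ: add s3.
From s3 via λ: add s7.
No new states can be added; the closed set is {s2, s3, s4, s7, s9, s10, s11, s12}.

{s2, s3, s4, s7, s9, s10, s11, s12}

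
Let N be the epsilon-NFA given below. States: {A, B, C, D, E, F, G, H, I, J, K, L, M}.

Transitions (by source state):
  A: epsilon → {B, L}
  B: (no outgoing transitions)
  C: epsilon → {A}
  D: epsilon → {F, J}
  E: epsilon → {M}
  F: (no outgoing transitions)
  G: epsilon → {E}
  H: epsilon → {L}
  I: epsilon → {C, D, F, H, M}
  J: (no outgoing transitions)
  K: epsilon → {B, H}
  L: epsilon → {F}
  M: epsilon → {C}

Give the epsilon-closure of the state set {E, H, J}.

Start with {E, H, J}.
From E via epsilon: add M.
From H via epsilon: add L.
From L via epsilon: add F.
From M via epsilon: add C.
From C via epsilon: add A.
From A via epsilon: add B.
No new states can be added; the closed set is {A, B, C, E, F, H, J, L, M}.

{A, B, C, E, F, H, J, L, M}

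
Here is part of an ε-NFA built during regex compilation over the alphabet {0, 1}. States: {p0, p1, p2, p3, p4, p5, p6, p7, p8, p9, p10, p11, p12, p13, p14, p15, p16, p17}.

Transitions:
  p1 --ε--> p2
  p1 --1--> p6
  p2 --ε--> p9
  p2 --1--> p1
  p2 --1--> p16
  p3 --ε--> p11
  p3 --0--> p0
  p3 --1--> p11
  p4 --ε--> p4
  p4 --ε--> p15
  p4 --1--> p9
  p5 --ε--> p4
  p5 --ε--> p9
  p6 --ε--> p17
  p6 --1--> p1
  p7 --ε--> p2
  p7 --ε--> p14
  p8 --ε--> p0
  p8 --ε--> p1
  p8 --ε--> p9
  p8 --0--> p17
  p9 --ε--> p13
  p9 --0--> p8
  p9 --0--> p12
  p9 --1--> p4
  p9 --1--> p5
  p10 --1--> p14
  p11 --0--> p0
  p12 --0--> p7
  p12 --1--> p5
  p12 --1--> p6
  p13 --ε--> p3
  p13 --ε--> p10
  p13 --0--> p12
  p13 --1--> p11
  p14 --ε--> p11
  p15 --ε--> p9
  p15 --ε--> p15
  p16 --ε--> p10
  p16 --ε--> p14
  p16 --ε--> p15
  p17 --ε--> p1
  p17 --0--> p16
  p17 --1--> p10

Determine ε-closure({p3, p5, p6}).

{p1, p2, p3, p4, p5, p6, p9, p10, p11, p13, p15, p17}

Start with {p3, p5, p6}.
From p3 via ε: add p11.
From p5 via ε: add p4, p9.
From p6 via ε: add p17.
From p4 via ε: add p15.
From p9 via ε: add p13.
From p17 via ε: add p1.
From p1 via ε: add p2.
From p13 via ε: add p10.
No new states can be added; the closed set is {p1, p2, p3, p4, p5, p6, p9, p10, p11, p13, p15, p17}.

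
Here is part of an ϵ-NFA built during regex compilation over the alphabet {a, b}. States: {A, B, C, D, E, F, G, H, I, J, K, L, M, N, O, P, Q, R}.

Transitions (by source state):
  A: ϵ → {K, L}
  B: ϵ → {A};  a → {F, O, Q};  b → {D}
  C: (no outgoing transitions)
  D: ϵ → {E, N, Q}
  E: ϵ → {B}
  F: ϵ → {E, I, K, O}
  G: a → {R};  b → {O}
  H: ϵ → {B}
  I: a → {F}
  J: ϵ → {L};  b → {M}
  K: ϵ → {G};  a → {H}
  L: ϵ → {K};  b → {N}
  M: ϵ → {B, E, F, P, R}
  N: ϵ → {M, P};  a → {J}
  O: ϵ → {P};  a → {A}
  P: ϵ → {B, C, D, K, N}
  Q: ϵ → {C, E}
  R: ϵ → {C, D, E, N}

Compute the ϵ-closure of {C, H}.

Start with {C, H}.
From H via ϵ: add B.
From B via ϵ: add A.
From A via ϵ: add K, L.
From K via ϵ: add G.
No new states can be added; the closed set is {A, B, C, G, H, K, L}.

{A, B, C, G, H, K, L}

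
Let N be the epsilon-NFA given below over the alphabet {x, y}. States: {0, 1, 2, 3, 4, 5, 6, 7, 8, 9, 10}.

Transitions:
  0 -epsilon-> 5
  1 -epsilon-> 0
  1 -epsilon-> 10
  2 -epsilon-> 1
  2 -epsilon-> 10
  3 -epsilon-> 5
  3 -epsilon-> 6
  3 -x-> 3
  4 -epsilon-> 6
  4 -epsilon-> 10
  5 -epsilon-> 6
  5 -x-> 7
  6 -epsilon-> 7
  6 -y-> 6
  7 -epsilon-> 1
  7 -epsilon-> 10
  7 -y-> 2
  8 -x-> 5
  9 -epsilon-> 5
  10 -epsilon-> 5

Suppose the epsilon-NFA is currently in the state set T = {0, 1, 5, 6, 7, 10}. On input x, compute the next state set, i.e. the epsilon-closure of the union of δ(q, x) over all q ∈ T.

{0, 1, 5, 6, 7, 10}

5 on x → {7}.
No x-transition from 0, 1, 6, 7, 10.
Union after reading x: {7}.
Now take the epsilon-closure:
From 7 via epsilon: add 1, 10.
From 1 via epsilon: add 0.
From 10 via epsilon: add 5.
From 5 via epsilon: add 6.
No new states can be added; the closed set is {0, 1, 5, 6, 7, 10}.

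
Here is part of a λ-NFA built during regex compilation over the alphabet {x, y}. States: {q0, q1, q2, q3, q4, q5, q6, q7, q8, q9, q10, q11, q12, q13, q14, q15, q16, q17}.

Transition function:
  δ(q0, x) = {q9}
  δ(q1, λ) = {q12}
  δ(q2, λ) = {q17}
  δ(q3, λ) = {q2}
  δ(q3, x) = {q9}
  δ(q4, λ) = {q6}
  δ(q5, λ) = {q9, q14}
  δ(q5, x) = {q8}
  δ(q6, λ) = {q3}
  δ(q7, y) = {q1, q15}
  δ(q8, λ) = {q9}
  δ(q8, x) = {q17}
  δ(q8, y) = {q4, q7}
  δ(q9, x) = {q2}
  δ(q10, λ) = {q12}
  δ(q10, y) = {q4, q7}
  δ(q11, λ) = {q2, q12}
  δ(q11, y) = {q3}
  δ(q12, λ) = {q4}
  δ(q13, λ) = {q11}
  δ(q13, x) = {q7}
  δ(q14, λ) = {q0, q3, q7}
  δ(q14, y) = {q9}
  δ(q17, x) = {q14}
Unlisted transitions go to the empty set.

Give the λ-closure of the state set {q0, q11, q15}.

{q0, q2, q3, q4, q6, q11, q12, q15, q17}

Start with {q0, q11, q15}.
From q11 via λ: add q2, q12.
From q2 via λ: add q17.
From q12 via λ: add q4.
From q4 via λ: add q6.
From q6 via λ: add q3.
No new states can be added; the closed set is {q0, q2, q3, q4, q6, q11, q12, q15, q17}.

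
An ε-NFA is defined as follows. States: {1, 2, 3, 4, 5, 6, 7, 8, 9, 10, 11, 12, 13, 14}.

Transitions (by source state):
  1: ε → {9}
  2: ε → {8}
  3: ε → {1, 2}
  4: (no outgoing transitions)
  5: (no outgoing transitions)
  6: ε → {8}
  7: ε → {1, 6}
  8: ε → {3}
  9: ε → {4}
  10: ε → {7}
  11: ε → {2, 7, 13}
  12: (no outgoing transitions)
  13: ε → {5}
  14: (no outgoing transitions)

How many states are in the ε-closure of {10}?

Start with {10}.
From 10 via ε: add 7.
From 7 via ε: add 1, 6.
From 1 via ε: add 9.
From 6 via ε: add 8.
From 8 via ε: add 3.
From 9 via ε: add 4.
From 3 via ε: add 2.
ε-closure = {1, 2, 3, 4, 6, 7, 8, 9, 10}, which has 9 states.

9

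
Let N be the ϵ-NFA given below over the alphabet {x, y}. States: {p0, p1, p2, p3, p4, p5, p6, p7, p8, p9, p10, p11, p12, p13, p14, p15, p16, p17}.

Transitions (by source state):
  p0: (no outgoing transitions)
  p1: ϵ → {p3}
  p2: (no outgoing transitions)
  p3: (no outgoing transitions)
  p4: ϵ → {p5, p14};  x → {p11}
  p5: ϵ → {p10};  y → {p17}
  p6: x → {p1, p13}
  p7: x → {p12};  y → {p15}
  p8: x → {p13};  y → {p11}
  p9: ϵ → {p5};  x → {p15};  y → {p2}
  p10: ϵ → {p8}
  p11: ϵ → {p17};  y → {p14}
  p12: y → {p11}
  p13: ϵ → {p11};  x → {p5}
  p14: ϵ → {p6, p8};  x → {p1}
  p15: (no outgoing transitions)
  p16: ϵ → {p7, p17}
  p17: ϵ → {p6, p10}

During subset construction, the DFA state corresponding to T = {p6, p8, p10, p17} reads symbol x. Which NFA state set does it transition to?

p6 on x → {p1, p13}.
p8 on x → {p13}.
No x-transition from p10, p17.
Union after reading x: {p1, p13}.
Now take the ϵ-closure:
From p1 via ϵ: add p3.
From p13 via ϵ: add p11.
From p11 via ϵ: add p17.
From p17 via ϵ: add p6, p10.
From p10 via ϵ: add p8.
No new states can be added; the closed set is {p1, p3, p6, p8, p10, p11, p13, p17}.

{p1, p3, p6, p8, p10, p11, p13, p17}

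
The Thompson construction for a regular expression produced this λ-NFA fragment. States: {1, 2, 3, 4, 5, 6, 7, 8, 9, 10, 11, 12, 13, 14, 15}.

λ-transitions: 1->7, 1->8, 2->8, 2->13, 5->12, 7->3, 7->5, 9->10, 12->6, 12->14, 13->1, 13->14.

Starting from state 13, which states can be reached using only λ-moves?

Start with {13}.
From 13 via λ: add 1, 14.
From 1 via λ: add 7, 8.
From 7 via λ: add 3, 5.
From 5 via λ: add 12.
From 12 via λ: add 6.
No new states can be added; the closed set is {1, 3, 5, 6, 7, 8, 12, 13, 14}.

{1, 3, 5, 6, 7, 8, 12, 13, 14}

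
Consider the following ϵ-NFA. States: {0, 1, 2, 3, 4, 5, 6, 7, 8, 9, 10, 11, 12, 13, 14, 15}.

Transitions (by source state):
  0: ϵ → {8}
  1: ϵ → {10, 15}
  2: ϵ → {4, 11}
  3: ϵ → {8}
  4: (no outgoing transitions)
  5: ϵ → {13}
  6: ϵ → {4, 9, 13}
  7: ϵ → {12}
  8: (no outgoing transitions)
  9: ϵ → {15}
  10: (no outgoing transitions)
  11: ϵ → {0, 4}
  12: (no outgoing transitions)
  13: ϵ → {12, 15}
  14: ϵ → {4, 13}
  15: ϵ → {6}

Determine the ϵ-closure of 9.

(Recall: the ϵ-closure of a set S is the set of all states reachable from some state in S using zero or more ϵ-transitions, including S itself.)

{4, 6, 9, 12, 13, 15}

Start with {9}.
From 9 via ϵ: add 15.
From 15 via ϵ: add 6.
From 6 via ϵ: add 4, 13.
From 13 via ϵ: add 12.
No new states can be added; the closed set is {4, 6, 9, 12, 13, 15}.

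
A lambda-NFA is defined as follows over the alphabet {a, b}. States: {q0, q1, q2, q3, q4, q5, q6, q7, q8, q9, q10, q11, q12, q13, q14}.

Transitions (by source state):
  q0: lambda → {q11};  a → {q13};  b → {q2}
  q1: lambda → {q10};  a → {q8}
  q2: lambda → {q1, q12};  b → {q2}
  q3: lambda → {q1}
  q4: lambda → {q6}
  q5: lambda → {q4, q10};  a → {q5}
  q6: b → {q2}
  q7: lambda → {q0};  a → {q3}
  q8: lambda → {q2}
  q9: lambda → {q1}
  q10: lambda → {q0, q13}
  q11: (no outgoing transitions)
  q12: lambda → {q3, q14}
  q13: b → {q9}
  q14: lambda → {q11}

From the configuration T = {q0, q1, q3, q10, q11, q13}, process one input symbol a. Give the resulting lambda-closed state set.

q0 on a → {q13}.
q1 on a → {q8}.
No a-transition from q3, q10, q11, q13.
Union after reading a: {q8, q13}.
Now take the lambda-closure:
From q8 via lambda: add q2.
From q2 via lambda: add q1, q12.
From q1 via lambda: add q10.
From q12 via lambda: add q3, q14.
From q10 via lambda: add q0.
From q14 via lambda: add q11.
No new states can be added; the closed set is {q0, q1, q2, q3, q8, q10, q11, q12, q13, q14}.

{q0, q1, q2, q3, q8, q10, q11, q12, q13, q14}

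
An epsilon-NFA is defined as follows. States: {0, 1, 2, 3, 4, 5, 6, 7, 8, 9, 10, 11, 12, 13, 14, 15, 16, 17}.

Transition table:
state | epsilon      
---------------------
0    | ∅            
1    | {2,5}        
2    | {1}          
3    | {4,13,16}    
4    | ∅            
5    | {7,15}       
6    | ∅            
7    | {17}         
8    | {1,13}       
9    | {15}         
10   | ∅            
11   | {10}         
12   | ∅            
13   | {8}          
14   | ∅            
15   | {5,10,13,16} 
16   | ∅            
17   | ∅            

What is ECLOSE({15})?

Start with {15}.
From 15 via epsilon: add 5, 10, 13, 16.
From 5 via epsilon: add 7.
From 13 via epsilon: add 8.
From 7 via epsilon: add 17.
From 8 via epsilon: add 1.
From 1 via epsilon: add 2.
No new states can be added; the closed set is {1, 2, 5, 7, 8, 10, 13, 15, 16, 17}.

{1, 2, 5, 7, 8, 10, 13, 15, 16, 17}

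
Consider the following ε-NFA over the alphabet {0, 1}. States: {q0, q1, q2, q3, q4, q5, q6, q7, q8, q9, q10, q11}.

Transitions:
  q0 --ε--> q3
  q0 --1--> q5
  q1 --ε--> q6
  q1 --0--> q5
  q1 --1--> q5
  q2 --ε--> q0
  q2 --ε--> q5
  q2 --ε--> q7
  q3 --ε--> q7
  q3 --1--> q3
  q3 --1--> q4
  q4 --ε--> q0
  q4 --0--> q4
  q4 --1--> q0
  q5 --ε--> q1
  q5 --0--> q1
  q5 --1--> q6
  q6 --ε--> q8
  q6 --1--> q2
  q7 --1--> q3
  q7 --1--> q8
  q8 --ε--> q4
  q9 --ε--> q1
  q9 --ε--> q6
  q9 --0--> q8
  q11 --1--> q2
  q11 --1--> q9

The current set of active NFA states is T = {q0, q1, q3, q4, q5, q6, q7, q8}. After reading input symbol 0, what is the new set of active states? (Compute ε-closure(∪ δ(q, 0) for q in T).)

{q0, q1, q3, q4, q5, q6, q7, q8}

q1 on 0 → {q5}.
q4 on 0 → {q4}.
q5 on 0 → {q1}.
No 0-transition from q0, q3, q6, q7, q8.
Union after reading 0: {q1, q4, q5}.
Now take the ε-closure:
From q1 via ε: add q6.
From q4 via ε: add q0.
From q0 via ε: add q3.
From q6 via ε: add q8.
From q3 via ε: add q7.
No new states can be added; the closed set is {q0, q1, q3, q4, q5, q6, q7, q8}.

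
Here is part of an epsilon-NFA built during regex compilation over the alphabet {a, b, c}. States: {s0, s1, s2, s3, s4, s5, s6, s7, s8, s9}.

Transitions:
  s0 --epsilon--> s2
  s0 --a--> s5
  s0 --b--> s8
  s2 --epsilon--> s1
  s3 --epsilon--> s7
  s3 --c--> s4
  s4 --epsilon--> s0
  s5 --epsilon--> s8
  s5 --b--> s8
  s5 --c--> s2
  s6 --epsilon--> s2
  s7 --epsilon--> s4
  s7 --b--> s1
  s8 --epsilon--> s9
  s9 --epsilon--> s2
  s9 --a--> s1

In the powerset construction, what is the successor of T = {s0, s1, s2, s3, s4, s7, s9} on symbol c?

s3 on c → {s4}.
No c-transition from s0, s1, s2, s4, s7, s9.
Union after reading c: {s4}.
Now take the epsilon-closure:
From s4 via epsilon: add s0.
From s0 via epsilon: add s2.
From s2 via epsilon: add s1.
No new states can be added; the closed set is {s0, s1, s2, s4}.

{s0, s1, s2, s4}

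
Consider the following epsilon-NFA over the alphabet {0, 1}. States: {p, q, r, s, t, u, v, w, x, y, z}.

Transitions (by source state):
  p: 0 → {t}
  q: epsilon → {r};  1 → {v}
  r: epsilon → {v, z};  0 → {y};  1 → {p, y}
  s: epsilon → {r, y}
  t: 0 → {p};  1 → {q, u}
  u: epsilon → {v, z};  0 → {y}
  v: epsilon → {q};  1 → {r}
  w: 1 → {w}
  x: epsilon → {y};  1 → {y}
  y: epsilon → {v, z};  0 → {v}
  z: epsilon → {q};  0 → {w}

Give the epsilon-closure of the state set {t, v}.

{q, r, t, v, z}

Start with {t, v}.
From v via epsilon: add q.
From q via epsilon: add r.
From r via epsilon: add z.
No new states can be added; the closed set is {q, r, t, v, z}.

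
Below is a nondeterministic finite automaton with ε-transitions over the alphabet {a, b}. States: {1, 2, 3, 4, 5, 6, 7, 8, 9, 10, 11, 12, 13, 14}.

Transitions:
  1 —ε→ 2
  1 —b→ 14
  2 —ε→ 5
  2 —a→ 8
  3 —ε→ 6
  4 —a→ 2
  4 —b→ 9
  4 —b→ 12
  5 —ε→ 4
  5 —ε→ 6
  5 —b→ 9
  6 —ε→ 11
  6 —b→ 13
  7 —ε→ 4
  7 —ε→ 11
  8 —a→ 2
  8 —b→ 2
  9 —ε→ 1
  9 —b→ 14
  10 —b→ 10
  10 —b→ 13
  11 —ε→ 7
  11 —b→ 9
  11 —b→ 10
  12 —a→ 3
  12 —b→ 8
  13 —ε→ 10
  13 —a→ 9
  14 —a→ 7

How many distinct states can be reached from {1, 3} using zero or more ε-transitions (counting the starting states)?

Start with {1, 3}.
From 1 via ε: add 2.
From 3 via ε: add 6.
From 2 via ε: add 5.
From 6 via ε: add 11.
From 5 via ε: add 4.
From 11 via ε: add 7.
ε-closure = {1, 2, 3, 4, 5, 6, 7, 11}, which has 8 states.

8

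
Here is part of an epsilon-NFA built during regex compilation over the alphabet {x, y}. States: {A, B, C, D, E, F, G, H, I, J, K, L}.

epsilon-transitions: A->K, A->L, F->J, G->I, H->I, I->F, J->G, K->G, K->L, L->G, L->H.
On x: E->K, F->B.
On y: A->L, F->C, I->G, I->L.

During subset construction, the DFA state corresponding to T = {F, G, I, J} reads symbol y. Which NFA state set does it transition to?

F on y → {C}.
I on y → {G, L}.
No y-transition from G, J.
Union after reading y: {C, G, L}.
Now take the epsilon-closure:
From G via epsilon: add I.
From L via epsilon: add H.
From I via epsilon: add F.
From F via epsilon: add J.
No new states can be added; the closed set is {C, F, G, H, I, J, L}.

{C, F, G, H, I, J, L}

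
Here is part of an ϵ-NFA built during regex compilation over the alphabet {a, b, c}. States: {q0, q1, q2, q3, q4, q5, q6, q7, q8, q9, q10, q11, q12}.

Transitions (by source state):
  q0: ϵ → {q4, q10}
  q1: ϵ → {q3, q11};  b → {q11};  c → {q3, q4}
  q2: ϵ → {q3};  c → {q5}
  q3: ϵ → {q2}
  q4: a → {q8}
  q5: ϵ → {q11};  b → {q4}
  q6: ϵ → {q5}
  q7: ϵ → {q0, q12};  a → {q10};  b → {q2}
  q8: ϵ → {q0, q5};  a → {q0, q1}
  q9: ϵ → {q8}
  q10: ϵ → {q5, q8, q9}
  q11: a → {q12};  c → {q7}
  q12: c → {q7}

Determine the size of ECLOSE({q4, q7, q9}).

9

Start with {q4, q7, q9}.
From q7 via ϵ: add q0, q12.
From q9 via ϵ: add q8.
From q0 via ϵ: add q10.
From q8 via ϵ: add q5.
From q5 via ϵ: add q11.
ϵ-closure = {q0, q4, q5, q7, q8, q9, q10, q11, q12}, which has 9 states.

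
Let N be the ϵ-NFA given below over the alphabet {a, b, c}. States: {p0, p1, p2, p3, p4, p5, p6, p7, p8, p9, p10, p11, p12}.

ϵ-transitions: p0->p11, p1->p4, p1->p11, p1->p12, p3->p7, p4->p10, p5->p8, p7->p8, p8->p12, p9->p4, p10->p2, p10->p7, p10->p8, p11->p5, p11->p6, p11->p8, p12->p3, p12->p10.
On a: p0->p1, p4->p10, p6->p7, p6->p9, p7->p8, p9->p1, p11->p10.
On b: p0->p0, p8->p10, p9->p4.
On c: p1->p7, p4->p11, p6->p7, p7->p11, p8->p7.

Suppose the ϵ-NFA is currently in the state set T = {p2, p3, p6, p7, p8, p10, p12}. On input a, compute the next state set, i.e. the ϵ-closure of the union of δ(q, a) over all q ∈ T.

{p2, p3, p4, p7, p8, p9, p10, p12}

p6 on a → {p7, p9}.
p7 on a → {p8}.
No a-transition from p2, p3, p8, p10, p12.
Union after reading a: {p7, p8, p9}.
Now take the ϵ-closure:
From p8 via ϵ: add p12.
From p9 via ϵ: add p4.
From p4 via ϵ: add p10.
From p12 via ϵ: add p3.
From p10 via ϵ: add p2.
No new states can be added; the closed set is {p2, p3, p4, p7, p8, p9, p10, p12}.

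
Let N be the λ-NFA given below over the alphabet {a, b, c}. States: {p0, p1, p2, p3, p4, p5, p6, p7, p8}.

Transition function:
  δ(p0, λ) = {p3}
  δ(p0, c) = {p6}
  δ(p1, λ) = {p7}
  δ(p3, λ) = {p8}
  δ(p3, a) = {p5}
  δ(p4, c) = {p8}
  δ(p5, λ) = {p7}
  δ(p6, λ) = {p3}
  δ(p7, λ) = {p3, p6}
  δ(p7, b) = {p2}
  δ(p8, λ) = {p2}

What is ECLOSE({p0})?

{p0, p2, p3, p8}

Start with {p0}.
From p0 via λ: add p3.
From p3 via λ: add p8.
From p8 via λ: add p2.
No new states can be added; the closed set is {p0, p2, p3, p8}.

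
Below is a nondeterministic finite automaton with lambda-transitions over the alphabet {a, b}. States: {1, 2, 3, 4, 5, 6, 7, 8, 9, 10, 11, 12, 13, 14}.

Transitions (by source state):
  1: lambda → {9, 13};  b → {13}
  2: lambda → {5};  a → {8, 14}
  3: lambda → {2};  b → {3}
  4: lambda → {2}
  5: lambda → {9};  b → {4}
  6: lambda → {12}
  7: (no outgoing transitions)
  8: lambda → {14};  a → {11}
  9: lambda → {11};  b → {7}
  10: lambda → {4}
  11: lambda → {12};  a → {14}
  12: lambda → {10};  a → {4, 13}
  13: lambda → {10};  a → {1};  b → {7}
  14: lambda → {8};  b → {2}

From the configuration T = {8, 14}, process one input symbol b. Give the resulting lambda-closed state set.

14 on b → {2}.
No b-transition from 8.
Union after reading b: {2}.
Now take the lambda-closure:
From 2 via lambda: add 5.
From 5 via lambda: add 9.
From 9 via lambda: add 11.
From 11 via lambda: add 12.
From 12 via lambda: add 10.
From 10 via lambda: add 4.
No new states can be added; the closed set is {2, 4, 5, 9, 10, 11, 12}.

{2, 4, 5, 9, 10, 11, 12}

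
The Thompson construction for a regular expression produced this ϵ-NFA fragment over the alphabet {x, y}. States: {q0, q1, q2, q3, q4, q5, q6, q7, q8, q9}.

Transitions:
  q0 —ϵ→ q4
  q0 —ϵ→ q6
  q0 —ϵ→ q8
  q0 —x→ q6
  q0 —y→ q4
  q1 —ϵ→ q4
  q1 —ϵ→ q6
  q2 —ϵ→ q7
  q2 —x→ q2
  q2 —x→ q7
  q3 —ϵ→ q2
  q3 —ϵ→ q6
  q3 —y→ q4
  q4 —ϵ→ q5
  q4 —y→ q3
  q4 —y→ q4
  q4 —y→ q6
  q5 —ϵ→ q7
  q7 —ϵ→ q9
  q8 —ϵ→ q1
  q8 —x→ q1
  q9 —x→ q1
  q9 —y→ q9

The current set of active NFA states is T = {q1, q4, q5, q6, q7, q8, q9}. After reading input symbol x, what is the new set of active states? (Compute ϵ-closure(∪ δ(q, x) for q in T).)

q8 on x → {q1}.
q9 on x → {q1}.
No x-transition from q1, q4, q5, q6, q7.
Union after reading x: {q1}.
Now take the ϵ-closure:
From q1 via ϵ: add q4, q6.
From q4 via ϵ: add q5.
From q5 via ϵ: add q7.
From q7 via ϵ: add q9.
No new states can be added; the closed set is {q1, q4, q5, q6, q7, q9}.

{q1, q4, q5, q6, q7, q9}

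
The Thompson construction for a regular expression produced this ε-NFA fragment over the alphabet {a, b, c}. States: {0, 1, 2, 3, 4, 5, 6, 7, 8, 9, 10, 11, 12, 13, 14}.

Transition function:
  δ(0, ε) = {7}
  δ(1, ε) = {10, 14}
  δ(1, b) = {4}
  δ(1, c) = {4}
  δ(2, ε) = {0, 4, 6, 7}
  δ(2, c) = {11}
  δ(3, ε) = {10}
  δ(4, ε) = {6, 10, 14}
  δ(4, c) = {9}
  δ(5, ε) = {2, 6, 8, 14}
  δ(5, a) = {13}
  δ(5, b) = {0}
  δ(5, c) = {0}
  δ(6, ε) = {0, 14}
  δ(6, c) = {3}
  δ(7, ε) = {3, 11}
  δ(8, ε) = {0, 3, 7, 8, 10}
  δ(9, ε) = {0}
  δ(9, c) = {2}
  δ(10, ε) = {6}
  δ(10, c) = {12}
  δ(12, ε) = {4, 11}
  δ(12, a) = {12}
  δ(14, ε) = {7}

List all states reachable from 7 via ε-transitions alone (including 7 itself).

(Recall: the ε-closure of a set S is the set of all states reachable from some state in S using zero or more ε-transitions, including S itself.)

{0, 3, 6, 7, 10, 11, 14}

Start with {7}.
From 7 via ε: add 3, 11.
From 3 via ε: add 10.
From 10 via ε: add 6.
From 6 via ε: add 0, 14.
No new states can be added; the closed set is {0, 3, 6, 7, 10, 11, 14}.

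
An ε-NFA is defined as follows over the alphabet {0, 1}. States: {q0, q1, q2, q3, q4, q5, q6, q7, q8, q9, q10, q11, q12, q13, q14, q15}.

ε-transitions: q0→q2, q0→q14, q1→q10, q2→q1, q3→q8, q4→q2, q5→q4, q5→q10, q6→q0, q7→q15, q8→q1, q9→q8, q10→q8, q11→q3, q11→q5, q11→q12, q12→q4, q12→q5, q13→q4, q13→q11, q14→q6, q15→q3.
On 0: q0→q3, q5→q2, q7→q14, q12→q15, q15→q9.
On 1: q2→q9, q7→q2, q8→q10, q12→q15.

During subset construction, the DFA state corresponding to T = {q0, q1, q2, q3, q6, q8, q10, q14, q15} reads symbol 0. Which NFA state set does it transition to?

{q1, q3, q8, q9, q10}

q0 on 0 → {q3}.
q15 on 0 → {q9}.
No 0-transition from q1, q2, q3, q6, q8, q10, q14.
Union after reading 0: {q3, q9}.
Now take the ε-closure:
From q3 via ε: add q8.
From q8 via ε: add q1.
From q1 via ε: add q10.
No new states can be added; the closed set is {q1, q3, q8, q9, q10}.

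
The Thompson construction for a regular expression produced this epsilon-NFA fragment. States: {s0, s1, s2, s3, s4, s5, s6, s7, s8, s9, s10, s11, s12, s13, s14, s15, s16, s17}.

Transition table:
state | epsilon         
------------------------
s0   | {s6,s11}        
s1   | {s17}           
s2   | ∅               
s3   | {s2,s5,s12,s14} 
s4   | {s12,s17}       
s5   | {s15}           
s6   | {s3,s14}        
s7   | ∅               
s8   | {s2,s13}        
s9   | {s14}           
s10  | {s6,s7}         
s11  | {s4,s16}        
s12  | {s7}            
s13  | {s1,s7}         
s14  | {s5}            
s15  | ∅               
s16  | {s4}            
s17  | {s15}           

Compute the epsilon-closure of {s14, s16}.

{s4, s5, s7, s12, s14, s15, s16, s17}

Start with {s14, s16}.
From s14 via epsilon: add s5.
From s16 via epsilon: add s4.
From s4 via epsilon: add s12, s17.
From s5 via epsilon: add s15.
From s12 via epsilon: add s7.
No new states can be added; the closed set is {s4, s5, s7, s12, s14, s15, s16, s17}.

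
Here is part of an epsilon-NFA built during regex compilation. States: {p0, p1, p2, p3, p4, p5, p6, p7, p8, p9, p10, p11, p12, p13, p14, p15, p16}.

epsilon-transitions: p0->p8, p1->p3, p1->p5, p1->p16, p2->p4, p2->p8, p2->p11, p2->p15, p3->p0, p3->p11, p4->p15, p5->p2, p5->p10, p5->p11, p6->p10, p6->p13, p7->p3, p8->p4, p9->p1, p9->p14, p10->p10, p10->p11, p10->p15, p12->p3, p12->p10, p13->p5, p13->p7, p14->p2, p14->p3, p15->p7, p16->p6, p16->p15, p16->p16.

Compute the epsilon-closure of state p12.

{p0, p3, p4, p7, p8, p10, p11, p12, p15}

Start with {p12}.
From p12 via epsilon: add p3, p10.
From p3 via epsilon: add p0, p11.
From p10 via epsilon: add p15.
From p0 via epsilon: add p8.
From p15 via epsilon: add p7.
From p8 via epsilon: add p4.
No new states can be added; the closed set is {p0, p3, p4, p7, p8, p10, p11, p12, p15}.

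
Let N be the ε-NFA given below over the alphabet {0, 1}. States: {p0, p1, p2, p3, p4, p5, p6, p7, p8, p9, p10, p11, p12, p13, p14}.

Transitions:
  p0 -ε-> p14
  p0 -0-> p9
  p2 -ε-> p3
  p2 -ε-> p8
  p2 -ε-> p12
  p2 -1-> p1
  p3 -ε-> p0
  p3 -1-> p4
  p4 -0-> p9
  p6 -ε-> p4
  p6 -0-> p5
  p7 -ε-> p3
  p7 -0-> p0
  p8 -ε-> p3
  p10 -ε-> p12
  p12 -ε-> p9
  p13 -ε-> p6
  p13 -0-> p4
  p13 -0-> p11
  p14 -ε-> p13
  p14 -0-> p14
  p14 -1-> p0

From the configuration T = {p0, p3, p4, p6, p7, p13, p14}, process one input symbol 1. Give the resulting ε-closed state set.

{p0, p4, p6, p13, p14}

p3 on 1 → {p4}.
p14 on 1 → {p0}.
No 1-transition from p0, p4, p6, p7, p13.
Union after reading 1: {p0, p4}.
Now take the ε-closure:
From p0 via ε: add p14.
From p14 via ε: add p13.
From p13 via ε: add p6.
No new states can be added; the closed set is {p0, p4, p6, p13, p14}.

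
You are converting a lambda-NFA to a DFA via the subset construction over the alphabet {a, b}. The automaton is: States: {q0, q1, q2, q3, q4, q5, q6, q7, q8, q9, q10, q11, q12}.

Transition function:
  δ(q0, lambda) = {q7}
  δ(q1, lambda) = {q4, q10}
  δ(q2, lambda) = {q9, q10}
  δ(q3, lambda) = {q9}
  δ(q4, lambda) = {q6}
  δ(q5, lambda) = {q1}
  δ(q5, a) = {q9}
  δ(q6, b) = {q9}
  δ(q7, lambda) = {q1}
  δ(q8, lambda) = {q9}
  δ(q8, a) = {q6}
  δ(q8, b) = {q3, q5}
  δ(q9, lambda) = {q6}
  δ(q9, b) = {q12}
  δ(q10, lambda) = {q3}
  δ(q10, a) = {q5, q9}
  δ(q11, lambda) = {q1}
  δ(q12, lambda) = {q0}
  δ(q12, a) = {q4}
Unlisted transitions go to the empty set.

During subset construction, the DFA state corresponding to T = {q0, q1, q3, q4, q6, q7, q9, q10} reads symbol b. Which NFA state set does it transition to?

q6 on b → {q9}.
q9 on b → {q12}.
No b-transition from q0, q1, q3, q4, q7, q10.
Union after reading b: {q9, q12}.
Now take the lambda-closure:
From q9 via lambda: add q6.
From q12 via lambda: add q0.
From q0 via lambda: add q7.
From q7 via lambda: add q1.
From q1 via lambda: add q4, q10.
From q10 via lambda: add q3.
No new states can be added; the closed set is {q0, q1, q3, q4, q6, q7, q9, q10, q12}.

{q0, q1, q3, q4, q6, q7, q9, q10, q12}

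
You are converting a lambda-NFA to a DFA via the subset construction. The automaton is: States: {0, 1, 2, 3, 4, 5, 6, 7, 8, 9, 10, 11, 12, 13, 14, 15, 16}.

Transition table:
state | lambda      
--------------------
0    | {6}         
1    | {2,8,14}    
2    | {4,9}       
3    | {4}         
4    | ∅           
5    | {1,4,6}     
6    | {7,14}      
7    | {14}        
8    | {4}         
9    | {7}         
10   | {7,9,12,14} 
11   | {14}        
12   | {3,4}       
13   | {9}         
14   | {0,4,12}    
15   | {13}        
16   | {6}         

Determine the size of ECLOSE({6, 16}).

Start with {6, 16}.
From 6 via lambda: add 7, 14.
From 14 via lambda: add 0, 4, 12.
From 12 via lambda: add 3.
lambda-closure = {0, 3, 4, 6, 7, 12, 14, 16}, which has 8 states.

8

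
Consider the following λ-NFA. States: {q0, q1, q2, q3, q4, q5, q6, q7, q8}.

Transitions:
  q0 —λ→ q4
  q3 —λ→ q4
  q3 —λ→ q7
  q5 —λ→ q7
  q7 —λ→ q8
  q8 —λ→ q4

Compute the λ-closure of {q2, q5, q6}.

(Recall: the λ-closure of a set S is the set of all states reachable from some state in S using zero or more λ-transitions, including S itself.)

Start with {q2, q5, q6}.
From q5 via λ: add q7.
From q7 via λ: add q8.
From q8 via λ: add q4.
No new states can be added; the closed set is {q2, q4, q5, q6, q7, q8}.

{q2, q4, q5, q6, q7, q8}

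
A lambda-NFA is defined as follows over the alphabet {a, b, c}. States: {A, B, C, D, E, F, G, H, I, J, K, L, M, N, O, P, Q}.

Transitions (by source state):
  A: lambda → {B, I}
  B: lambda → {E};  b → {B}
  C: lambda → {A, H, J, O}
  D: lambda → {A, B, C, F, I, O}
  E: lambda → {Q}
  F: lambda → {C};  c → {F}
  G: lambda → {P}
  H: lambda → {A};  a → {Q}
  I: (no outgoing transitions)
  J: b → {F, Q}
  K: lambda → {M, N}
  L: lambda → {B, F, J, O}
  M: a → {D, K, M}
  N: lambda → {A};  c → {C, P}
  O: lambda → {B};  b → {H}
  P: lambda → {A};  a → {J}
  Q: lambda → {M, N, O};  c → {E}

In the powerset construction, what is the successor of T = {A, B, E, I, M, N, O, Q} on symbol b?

{A, B, E, H, I, M, N, O, Q}

B on b → {B}.
O on b → {H}.
No b-transition from A, E, I, M, N, Q.
Union after reading b: {B, H}.
Now take the lambda-closure:
From B via lambda: add E.
From H via lambda: add A.
From A via lambda: add I.
From E via lambda: add Q.
From Q via lambda: add M, N, O.
No new states can be added; the closed set is {A, B, E, H, I, M, N, O, Q}.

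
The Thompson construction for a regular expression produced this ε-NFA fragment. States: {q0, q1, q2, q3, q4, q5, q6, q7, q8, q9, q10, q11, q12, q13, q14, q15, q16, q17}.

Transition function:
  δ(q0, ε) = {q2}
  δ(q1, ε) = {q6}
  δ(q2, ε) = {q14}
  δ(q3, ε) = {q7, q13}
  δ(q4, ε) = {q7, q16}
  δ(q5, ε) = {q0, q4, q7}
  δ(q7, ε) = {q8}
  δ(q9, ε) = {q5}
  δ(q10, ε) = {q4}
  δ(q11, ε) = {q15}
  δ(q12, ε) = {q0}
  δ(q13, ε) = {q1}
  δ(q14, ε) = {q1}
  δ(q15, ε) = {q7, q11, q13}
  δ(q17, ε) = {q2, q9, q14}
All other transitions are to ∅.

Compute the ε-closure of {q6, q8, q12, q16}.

Start with {q6, q8, q12, q16}.
From q12 via ε: add q0.
From q0 via ε: add q2.
From q2 via ε: add q14.
From q14 via ε: add q1.
No new states can be added; the closed set is {q0, q1, q2, q6, q8, q12, q14, q16}.

{q0, q1, q2, q6, q8, q12, q14, q16}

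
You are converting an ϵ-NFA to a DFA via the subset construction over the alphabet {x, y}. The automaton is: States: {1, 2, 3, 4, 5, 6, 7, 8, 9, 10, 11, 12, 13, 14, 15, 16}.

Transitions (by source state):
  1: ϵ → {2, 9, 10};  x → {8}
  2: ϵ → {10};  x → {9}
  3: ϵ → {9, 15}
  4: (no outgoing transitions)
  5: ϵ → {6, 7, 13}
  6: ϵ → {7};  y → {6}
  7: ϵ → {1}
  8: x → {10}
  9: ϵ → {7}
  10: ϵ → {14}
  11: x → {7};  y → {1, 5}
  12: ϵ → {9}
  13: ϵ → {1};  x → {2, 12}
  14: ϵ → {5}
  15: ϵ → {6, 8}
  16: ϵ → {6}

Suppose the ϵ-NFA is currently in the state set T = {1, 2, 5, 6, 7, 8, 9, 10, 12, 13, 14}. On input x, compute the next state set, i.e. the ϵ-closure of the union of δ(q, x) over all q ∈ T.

1 on x → {8}.
2 on x → {9}.
8 on x → {10}.
13 on x → {2, 12}.
No x-transition from 5, 6, 7, 9, 10, 12, 14.
Union after reading x: {2, 8, 9, 10, 12}.
Now take the ϵ-closure:
From 9 via ϵ: add 7.
From 10 via ϵ: add 14.
From 7 via ϵ: add 1.
From 14 via ϵ: add 5.
From 5 via ϵ: add 6, 13.
No new states can be added; the closed set is {1, 2, 5, 6, 7, 8, 9, 10, 12, 13, 14}.

{1, 2, 5, 6, 7, 8, 9, 10, 12, 13, 14}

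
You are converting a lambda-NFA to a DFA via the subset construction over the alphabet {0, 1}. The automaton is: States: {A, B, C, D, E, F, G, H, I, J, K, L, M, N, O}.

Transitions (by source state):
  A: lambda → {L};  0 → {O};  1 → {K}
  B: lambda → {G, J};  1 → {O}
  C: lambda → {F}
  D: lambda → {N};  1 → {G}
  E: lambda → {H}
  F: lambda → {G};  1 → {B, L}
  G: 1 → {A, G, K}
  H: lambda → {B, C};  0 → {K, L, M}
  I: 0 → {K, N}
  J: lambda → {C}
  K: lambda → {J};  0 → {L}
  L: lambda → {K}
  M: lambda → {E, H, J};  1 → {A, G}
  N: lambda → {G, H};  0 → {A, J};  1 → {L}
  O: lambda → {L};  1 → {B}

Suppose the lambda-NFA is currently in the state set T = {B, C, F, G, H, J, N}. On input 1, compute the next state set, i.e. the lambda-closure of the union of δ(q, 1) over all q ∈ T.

{A, B, C, F, G, J, K, L, O}

B on 1 → {O}.
F on 1 → {B, L}.
G on 1 → {A, G, K}.
N on 1 → {L}.
No 1-transition from C, H, J.
Union after reading 1: {A, B, G, K, L, O}.
Now take the lambda-closure:
From B via lambda: add J.
From J via lambda: add C.
From C via lambda: add F.
No new states can be added; the closed set is {A, B, C, F, G, J, K, L, O}.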